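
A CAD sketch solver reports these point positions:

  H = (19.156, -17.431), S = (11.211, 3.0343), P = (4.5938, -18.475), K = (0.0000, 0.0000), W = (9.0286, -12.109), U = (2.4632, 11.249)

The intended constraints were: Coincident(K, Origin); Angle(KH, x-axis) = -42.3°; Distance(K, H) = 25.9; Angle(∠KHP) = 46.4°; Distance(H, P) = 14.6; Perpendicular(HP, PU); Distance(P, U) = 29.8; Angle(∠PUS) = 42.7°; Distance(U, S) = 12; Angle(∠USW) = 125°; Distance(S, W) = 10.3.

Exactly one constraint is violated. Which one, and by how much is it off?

Distance(S, W) = 10.3 — off by 5.00.

K = (0.00, 0.00) ✓; KH at -42.30° ✓; |KH| = 25.90 ✓; ∠KHP = 46.40° ✓; |HP| = 14.60 ✓; ∠(HP, PU) = 90.00° ✓; |PU| = 29.80 ✓; ∠PUS = 42.70° ✓; |US| = 12.00 ✓; ∠USW = 125.0° ✓; |SW| = 15.30 ✗.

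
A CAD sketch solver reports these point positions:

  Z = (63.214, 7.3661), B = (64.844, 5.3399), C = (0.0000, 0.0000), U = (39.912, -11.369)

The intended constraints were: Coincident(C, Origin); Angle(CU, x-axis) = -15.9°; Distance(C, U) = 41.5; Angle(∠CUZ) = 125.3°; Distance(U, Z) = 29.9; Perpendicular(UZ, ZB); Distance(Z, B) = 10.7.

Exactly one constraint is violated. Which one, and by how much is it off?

Distance(Z, B) = 10.7 — off by 8.10.

C = (0.00, 0.00) ✓; CU at -15.90° ✓; |CU| = 41.50 ✓; ∠CUZ = 125.3° ✓; |UZ| = 29.90 ✓; ∠(UZ, ZB) = 89.98° ✓; |ZB| = 2.600 ✗.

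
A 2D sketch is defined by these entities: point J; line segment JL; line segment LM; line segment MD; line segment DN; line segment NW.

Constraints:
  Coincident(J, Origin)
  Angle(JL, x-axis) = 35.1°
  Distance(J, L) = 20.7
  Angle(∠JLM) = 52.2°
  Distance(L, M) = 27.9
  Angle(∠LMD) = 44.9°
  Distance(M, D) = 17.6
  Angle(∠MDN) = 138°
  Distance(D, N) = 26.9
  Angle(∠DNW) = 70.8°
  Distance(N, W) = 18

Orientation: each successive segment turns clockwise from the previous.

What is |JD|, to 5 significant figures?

4.7967

J is at the origin; JL runs at 35.1° with length 20.7, so L = (16.936, 11.903). ∠JLM = 52.2° gives LM at -92.700° from the x-axis; with |LM| = 27.9, M = (15.621, -15.966). ∠LMD = 44.9° gives MD at 132.20° from the x-axis; with |MD| = 17.6, D = (3.7991, -2.9283). Then |JD| = |D − J| = 4.7967.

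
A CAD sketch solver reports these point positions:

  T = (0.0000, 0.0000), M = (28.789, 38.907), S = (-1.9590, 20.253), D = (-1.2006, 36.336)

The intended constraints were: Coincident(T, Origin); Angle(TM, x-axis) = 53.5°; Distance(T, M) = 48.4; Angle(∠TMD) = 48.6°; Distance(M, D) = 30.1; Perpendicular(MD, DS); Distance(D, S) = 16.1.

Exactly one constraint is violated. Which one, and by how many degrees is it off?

Perpendicular(MD, DS) — off by 7.60°.

T = (0.00, 0.00) ✓; TM at 53.50° ✓; |TM| = 48.40 ✓; ∠TMD = 48.60° ✓; |MD| = 30.10 ✓; ∠(MD, DS) = 82.40° ✗; |DS| = 16.10 ✓.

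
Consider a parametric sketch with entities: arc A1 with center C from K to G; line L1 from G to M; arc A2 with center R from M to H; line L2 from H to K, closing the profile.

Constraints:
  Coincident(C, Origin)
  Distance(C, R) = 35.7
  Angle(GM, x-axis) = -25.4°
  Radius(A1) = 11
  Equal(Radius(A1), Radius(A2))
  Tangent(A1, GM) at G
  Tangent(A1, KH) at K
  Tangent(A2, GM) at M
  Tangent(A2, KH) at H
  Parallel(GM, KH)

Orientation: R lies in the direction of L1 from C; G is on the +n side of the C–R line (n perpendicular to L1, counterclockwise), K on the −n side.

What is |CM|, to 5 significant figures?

37.356

The slot axis is L1's direction at -25.4°, so u = (cos -25.4°, sin -25.4°) = (0.90334, -0.42894) and n = (−sin -25.4°, cos -25.4°) = (0.42894, 0.90334). C is at the origin and R lies 35.7 along u from C, so R = 35.7·u = (32.249, -15.313). Tangency of A1 to both parallel lines with radius 11.0 puts G and K at C ± 11.0·n: G = (4.7183, 9.9367), K = (-4.7183, -9.9367). Equal radii place M and H the same way about R: M = R + 11.0·n = (36.967, -5.3763), H = R − 11.0·n = (27.531, -25.250). Then |CM| = |M − C| = 37.356.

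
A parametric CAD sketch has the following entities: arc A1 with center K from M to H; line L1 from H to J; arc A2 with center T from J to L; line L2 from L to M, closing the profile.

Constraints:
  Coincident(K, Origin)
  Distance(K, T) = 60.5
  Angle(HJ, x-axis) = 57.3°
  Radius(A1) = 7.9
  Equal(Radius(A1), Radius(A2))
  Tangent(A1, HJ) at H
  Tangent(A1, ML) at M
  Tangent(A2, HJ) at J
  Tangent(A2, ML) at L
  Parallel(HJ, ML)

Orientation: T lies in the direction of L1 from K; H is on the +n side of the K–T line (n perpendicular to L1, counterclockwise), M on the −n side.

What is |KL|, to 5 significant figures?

61.014

The slot axis is L1's direction at 57.3°, so u = (cos 57.3°, sin 57.3°) = (0.54024, 0.84151) and n = (−sin 57.3°, cos 57.3°) = (-0.84151, 0.54024). K is at the origin and T lies 60.5 along u from K, so T = 60.5·u = (32.685, 50.911). Tangency of A1 to both parallel lines with radius 7.9 puts H and M at K ± 7.9·n: H = (-6.6479, 4.2679), M = (6.6479, -4.2679). Equal radii place J and L the same way about T: J = T + 7.9·n = (26.037, 55.179), L = T − 7.9·n = (39.332, 46.644). Then |KL| = |L − K| = 61.014.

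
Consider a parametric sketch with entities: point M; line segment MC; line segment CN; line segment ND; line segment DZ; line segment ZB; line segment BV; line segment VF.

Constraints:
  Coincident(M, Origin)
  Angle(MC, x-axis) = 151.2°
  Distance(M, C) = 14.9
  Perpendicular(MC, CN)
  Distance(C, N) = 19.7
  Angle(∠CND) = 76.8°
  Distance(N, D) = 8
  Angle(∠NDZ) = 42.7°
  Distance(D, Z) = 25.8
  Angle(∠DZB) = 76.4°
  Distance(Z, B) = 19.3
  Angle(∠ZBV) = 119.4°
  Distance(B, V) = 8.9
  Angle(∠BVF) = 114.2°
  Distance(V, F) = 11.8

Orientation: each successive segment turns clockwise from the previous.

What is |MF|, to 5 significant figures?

31.301

M is at the origin; MC runs at 151.2° with length 14.9, so C = (-13.057, 7.1781). MC is perpendicular to CN, so CN runs at 61.200°; with |CN| = 19.7, N = (-3.5664, 24.441). ∠CND = 76.8° gives ND at -42.000° from the x-axis; with |ND| = 8.0, D = (2.3787, 19.088). ∠NDZ = 42.7° gives DZ at -179.30° from the x-axis; with |DZ| = 25.8, Z = (-23.419, 18.773). ∠DZB = 76.4° gives ZB at 77.100° from the x-axis; with |ZB| = 19.3, B = (-19.111, 37.586). ∠ZBV = 119.4° gives BV at 16.500° from the x-axis; with |BV| = 8.9, V = (-10.577, 40.114). ∠BVF = 114.2° gives VF at -49.300° from the x-axis; with |VF| = 11.8, F = (-2.8824, 31.168). Then |MF| = |F − M| = 31.301.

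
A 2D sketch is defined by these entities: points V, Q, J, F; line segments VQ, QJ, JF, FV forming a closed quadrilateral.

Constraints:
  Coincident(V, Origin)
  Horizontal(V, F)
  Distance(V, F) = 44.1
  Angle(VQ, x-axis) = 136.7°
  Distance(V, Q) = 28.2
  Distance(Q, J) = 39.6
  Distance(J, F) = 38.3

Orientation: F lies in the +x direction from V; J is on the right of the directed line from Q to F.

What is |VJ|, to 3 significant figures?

11.5

V is at the origin; VF is horizontal with |VF| = 44.1 and F in +x, so F = (44.1, 0). VQ runs at 136.7° with |VQ| = 28.2, so Q = (-20.5, 19.3). J is determined by |QJ| = 39.6 and |JF| = 38.3 together: it lies at the intersection of circle(Q, 39.6) and circle(F, 38.3). With |QF| = 67.5, the foot of the radical line on QF is 34.5 from Q and the perpendicular offset is √(39.6² − 34.5²) = 19.5. Taking the right-of-QF solution: J = (6.92, -9.21).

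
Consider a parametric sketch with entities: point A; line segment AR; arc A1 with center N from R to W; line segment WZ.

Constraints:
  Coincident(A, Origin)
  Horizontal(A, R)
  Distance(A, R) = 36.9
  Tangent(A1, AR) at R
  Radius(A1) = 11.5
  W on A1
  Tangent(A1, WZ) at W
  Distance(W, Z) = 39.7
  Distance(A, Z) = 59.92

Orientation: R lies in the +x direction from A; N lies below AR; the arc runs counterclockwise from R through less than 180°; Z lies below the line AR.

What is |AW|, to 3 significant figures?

28.4

Checks: |NW| = 11.50 ✓; ∠(NW, WZ) = 90.00° ✓; |WZ| = 39.70 ✓; |AZ| = 59.92 ✓.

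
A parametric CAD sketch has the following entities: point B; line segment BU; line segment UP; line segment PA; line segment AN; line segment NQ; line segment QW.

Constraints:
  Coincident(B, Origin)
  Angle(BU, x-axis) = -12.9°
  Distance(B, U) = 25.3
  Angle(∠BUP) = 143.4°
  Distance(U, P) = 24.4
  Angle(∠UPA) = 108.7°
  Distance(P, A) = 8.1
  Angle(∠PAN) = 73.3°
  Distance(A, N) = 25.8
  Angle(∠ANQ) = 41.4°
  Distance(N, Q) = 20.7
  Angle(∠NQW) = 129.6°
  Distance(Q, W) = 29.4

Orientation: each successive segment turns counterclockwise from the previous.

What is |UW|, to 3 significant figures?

45.5

∠ANQ = 41.4° gives NQ at -19.7° from the x-axis; with |NQ| = 20.7, Q = (41.8, -4.29). ∠NQW = 129.6° gives QW at 30.7° from the x-axis; with |QW| = 29.4, W = (67.1, 10.7). Then |UW| = |W − U| = 45.5.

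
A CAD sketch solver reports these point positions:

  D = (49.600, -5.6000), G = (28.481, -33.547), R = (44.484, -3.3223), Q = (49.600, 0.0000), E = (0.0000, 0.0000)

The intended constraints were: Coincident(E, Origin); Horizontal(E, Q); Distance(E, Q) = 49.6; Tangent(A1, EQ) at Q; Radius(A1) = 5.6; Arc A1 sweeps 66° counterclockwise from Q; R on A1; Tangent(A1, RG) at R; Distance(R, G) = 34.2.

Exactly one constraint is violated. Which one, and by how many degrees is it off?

Tangent(A1, RG) at R — off by 3.90°.

E = (0.00, 0.00) ✓; E.y = 0.00, Q.y = 0.00 ✓; |EQ| = 49.60 ✓; ∠(DQ, QE) = 90.00° ✓; |DQ| = 5.600 ✓; bearing(D→R) − bearing(D→Q) = 66.00° ✓; |DR| = 5.600 ✓; ∠(DR, RG) = 93.90° ✗; |RG| = 34.20 ✓.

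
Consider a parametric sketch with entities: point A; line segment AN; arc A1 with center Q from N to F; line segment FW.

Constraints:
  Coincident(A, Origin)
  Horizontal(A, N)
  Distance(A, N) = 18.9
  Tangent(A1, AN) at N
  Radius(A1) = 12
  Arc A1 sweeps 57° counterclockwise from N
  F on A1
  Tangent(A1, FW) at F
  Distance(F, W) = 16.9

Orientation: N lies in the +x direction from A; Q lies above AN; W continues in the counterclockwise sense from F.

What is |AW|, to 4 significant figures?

42.92

On A1, N sits at bearing -90° from Q; a 57° counterclockwise sweep puts F at bearing -33°, so F = Q + 12.0·(cos -33°, sin -33°) = (28.96, 5.464). The tangent condition forces QF to be normal to FW, so FW runs along (−sin -33°, cos -33°); with |FW| = 16.9, W = (38.17, 19.64). Then |AW| = |W − A| = 42.92.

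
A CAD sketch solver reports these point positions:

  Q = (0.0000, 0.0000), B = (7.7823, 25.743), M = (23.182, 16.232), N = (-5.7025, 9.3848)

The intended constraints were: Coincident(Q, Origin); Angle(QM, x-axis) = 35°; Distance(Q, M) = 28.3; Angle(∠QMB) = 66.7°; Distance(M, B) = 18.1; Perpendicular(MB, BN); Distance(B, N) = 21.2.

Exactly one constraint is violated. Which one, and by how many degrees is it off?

Perpendicular(MB, BN) — off by 7.80°.

Q = (0.00, 0.00) ✓; QM at 35.00° ✓; |QM| = 28.30 ✓; ∠QMB = 66.70° ✓; |MB| = 18.10 ✓; ∠(MB, BN) = 82.20° ✗; |BN| = 21.20 ✓.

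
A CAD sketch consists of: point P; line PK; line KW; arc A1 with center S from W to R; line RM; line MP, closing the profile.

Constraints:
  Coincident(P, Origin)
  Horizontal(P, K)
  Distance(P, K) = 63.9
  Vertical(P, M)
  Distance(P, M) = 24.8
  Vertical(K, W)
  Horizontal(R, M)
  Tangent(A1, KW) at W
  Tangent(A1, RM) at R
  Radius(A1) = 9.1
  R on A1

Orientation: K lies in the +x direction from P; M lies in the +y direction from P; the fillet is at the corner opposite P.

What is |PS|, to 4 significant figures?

57.00

P is at the origin; P and K share the same y with |PK| = 63.9 and K on the +x side, so K = (63.90, 0.000). PM is vertical with |PM| = 24.8 and M on the +y side, so M = (0.000, 24.80). The virtual corner opposite P is at (63.90, 24.80). The tangent condition forces SW to be normal to KW and the tangent condition forces SR to be normal to RM, with radius 9.1, so the center S sits 9.1 in from both sides at S = (54.80, 15.70). Then |PS| = |S − P| = 57.00.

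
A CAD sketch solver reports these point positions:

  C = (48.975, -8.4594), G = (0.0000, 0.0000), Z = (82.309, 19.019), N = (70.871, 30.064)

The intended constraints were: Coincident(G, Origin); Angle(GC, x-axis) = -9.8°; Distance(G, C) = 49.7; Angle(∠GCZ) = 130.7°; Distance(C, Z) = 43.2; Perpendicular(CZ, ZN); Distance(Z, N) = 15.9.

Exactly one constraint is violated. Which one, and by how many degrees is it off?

Perpendicular(CZ, ZN) — off by 6.50°.

G = (0.00, 0.00) ✓; GC at -9.800° ✓; |GC| = 49.70 ✓; ∠GCZ = 130.7° ✓; |CZ| = 43.20 ✓; ∠(CZ, ZN) = 96.50° ✗; |ZN| = 15.90 ✓.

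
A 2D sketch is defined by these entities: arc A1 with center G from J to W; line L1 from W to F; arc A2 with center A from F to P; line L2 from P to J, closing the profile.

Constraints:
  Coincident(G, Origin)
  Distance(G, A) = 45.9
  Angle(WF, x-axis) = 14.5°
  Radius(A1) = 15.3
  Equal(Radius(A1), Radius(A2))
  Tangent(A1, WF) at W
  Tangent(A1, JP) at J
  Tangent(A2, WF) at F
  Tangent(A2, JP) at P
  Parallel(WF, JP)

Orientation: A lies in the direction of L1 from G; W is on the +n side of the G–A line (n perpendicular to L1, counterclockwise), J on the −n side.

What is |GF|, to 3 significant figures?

48.4

The slot axis is L1's direction at 14.5°, so u = (cos 14.5°, sin 14.5°) = (0.968, 0.250) and n = (−sin 14.5°, cos 14.5°) = (-0.250, 0.968). G is at the origin and A lies 45.9 along u from G, so A = 45.9·u = (44.4, 11.5). Tangency of A1 to both parallel lines with radius 15.3 puts W and J at G ± 15.3·n: W = (-3.83, 14.8), J = (3.83, -14.8). Equal radii place F and P the same way about A: F = A + 15.3·n = (40.6, 26.3), P = A − 15.3·n = (48.3, -3.32). Then |GF| = |F − G| = 48.4.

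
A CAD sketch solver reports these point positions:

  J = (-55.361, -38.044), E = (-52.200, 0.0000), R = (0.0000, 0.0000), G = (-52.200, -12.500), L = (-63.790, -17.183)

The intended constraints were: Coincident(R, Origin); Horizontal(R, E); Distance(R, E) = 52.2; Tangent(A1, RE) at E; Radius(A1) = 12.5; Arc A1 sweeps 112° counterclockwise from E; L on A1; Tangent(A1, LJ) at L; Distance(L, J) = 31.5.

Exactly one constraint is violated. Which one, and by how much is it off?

Distance(L, J) = 31.5 — off by 9.00.

R = (0.00, 0.00) ✓; R.y = 0.00, E.y = 0.00 ✓; |RE| = 52.20 ✓; ∠(GE, ER) = 90.00° ✓; |GE| = 12.50 ✓; bearing(G→L) − bearing(G→E) = 112.0° ✓; |GL| = 12.50 ✓; ∠(GL, LJ) = 90.00° ✓; |LJ| = 22.50 ✗.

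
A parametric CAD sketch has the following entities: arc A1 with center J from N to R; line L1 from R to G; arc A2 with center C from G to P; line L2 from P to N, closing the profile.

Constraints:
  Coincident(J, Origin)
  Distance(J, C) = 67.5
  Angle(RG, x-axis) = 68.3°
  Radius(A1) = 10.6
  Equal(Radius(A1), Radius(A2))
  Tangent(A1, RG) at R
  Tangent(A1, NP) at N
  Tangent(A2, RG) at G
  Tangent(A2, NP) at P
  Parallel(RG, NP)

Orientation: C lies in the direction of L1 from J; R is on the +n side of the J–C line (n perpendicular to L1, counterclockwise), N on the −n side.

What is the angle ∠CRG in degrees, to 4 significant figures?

8.925°

The slot axis is L1's direction at 68.3°, so u = (cos 68.3°, sin 68.3°) = (0.3697, 0.9291) and n = (−sin 68.3°, cos 68.3°) = (-0.9291, 0.3697). J is at the origin and C lies 67.5 along u from J, so C = 67.5·u = (24.96, 62.72). Tangency of A1 to both parallel lines with radius 10.6 puts R and N at J ± 10.6·n: R = (-9.849, 3.919), N = (9.849, -3.919). Equal radii place G and P the same way about C: G = C + 10.6·n = (15.11, 66.64), P = C − 10.6·n = (34.81, 58.80). Then cos ∠CRG = RC·RG / (|RC||RG|), giving 8.925°.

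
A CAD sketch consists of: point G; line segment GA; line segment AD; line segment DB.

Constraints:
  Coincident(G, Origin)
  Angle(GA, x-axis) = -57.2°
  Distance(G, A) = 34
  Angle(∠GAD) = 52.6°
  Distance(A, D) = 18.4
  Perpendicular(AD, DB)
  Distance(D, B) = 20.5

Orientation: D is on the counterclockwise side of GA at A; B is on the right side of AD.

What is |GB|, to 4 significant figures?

47.56

G is at the origin; GA runs at -57.2° with length 34.0, so A = 34.0·(cos -57.2°, sin -57.2°) = (18.42, -28.58). ∠GAD = 52.6°, so AD runs at -57.2° + (180° − 52.6°) = 70.20° from the x-axis; with |AD| = 18.4, D = A + 18.4·(cos 70.20°, sin 70.20°) = (24.65, -11.27). AD ⟂ DB; with |DB| = 20.5 on the right of AD, B = D + 20.5·(0.9409, -0.3387) = (43.94, -18.21). Then |GB| = |B − G| = 47.56.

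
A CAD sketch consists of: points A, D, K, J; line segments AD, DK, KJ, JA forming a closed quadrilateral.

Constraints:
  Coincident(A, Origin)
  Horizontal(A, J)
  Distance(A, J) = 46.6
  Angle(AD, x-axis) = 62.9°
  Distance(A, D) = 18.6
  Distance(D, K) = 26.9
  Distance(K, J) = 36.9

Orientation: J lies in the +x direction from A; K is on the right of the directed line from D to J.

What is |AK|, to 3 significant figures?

15.1

A is at the origin; A and J share the same y with |AJ| = 46.6 and J in +x, so J = (46.6, 0). AD runs at 62.9° with |AD| = 18.6, so D = (8.47, 16.6). K is determined by |DK| = 26.9 and |KJ| = 36.9 together: it lies at the intersection of circle(D, 26.9) and circle(J, 36.9). With |DJ| = 41.6, the foot of the radical line on DJ is 13.1 from D and the perpendicular offset is √(26.9² − 13.1²) = 23.5. Taking the right-of-DJ solution: K = (11.1, -10.2).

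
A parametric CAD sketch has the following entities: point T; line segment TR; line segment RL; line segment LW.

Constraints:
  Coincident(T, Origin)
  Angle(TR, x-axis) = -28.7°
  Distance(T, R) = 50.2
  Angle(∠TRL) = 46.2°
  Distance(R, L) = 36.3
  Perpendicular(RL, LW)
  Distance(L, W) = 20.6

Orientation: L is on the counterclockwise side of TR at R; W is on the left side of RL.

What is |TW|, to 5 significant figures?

15.709

∠TRL = 46.2°, so RL runs at -28.7° + (180° − 46.2°) = 105.10° from the x-axis; with |RL| = 36.3, L = R + 36.3·(cos 105.10°, sin 105.10°) = (34.576, 10.939). RL ⟂ LW; with |LW| = 20.6 on the left of RL, W = L + 20.6·(-0.96547, -0.26050) = (14.688, 5.5730). Then |TW| = |W − T| = 15.709.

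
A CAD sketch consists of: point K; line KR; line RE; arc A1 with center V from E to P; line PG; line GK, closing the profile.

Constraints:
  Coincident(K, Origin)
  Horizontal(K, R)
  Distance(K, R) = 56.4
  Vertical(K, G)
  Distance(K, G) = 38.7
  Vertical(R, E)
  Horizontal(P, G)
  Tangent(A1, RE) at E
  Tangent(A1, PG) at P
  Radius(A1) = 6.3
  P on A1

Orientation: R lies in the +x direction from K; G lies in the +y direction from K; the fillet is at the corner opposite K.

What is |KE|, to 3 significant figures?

65.0

K is at the origin; K and R share the same y with |KR| = 56.4 and R on the +x side, so R = (56.4, 0.00). KG is vertical with |KG| = 38.7 and G on the +y side, so G = (0.00, 38.7). The virtual corner opposite K is at (56.4, 38.7). The tangent condition forces VE to be normal to RE and tangency of A1 to PG means the radius VP is perpendicular to PG, with radius 6.3, so the center V sits 6.3 in from both sides at V = (50.1, 32.4). That places the tangent points at E = (56.4, 32.4) on RE and P = (50.1, 38.7) on PG. Then |KE| = |E − K| = 65.0.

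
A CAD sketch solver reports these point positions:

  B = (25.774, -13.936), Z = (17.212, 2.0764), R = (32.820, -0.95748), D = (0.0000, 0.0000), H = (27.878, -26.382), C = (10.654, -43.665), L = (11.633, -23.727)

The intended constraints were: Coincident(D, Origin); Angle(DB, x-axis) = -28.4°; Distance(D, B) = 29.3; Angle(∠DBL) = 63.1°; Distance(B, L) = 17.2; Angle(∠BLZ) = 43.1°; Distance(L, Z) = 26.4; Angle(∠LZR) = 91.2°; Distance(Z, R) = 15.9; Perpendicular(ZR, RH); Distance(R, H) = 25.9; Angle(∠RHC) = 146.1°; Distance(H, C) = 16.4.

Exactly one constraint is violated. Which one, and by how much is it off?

Distance(H, C) = 16.4 — off by 8.00.

D = (0.00, 0.00) ✓; DB at -28.40° ✓; |DB| = 29.30 ✓; ∠DBL = 63.10° ✓; |BL| = 17.20 ✓; ∠BLZ = 43.10° ✓; |LZ| = 26.40 ✓; ∠LZR = 91.20° ✓; |ZR| = 15.90 ✓; ∠(ZR, RH) = 90.00° ✓; |RH| = 25.90 ✓; ∠RHC = 146.1° ✓; |HC| = 24.40 ✗.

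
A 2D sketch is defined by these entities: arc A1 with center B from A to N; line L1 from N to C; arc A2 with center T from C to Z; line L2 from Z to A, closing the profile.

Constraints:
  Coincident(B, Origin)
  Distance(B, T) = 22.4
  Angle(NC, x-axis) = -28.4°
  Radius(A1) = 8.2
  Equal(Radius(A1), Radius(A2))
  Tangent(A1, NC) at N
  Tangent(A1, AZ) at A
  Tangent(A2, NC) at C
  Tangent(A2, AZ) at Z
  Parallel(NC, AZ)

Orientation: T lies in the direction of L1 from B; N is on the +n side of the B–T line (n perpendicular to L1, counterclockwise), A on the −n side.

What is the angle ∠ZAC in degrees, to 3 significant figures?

36.2°

The slot axis is L1's direction at -28.4°, so u = (cos -28.4°, sin -28.4°) = (0.880, -0.476) and n = (−sin -28.4°, cos -28.4°) = (0.476, 0.880). B is at the origin and T lies 22.4 along u from B, so T = 22.4·u = (19.7, -10.7). Tangency of A1 to both parallel lines with radius 8.2 puts N and A at B ± 8.2·n: N = (3.90, 7.21), A = (-3.90, -7.21). Equal radii place C and Z the same way about T: C = T + 8.2·n = (23.6, -3.44), Z = T − 8.2·n = (15.8, -17.9). Then cos ∠ZAC = AZ·AC / (|AZ||AC|), giving 36.2°.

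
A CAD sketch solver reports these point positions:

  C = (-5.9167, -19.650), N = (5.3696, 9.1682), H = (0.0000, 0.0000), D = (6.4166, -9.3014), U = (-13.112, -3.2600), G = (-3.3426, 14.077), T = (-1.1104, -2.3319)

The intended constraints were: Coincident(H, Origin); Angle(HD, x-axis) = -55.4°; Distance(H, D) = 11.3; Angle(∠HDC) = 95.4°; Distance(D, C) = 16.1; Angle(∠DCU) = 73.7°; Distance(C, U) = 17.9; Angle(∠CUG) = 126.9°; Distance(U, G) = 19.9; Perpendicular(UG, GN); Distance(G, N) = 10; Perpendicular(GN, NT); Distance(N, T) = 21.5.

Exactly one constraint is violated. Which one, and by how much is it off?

Distance(N, T) = 21.5 — off by 8.30.

H = (0.00, 0.00) ✓; HD at -55.40° ✓; |HD| = 11.30 ✓; ∠HDC = 95.40° ✓; |DC| = 16.10 ✓; ∠DCU = 73.70° ✓; |CU| = 17.90 ✓; ∠CUG = 126.9° ✓; |UG| = 19.90 ✓; ∠(UG, GN) = 90.00° ✓; |GN| = 10.00 ✓; ∠(GN, NT) = 90.00° ✓; |NT| = 13.20 ✗.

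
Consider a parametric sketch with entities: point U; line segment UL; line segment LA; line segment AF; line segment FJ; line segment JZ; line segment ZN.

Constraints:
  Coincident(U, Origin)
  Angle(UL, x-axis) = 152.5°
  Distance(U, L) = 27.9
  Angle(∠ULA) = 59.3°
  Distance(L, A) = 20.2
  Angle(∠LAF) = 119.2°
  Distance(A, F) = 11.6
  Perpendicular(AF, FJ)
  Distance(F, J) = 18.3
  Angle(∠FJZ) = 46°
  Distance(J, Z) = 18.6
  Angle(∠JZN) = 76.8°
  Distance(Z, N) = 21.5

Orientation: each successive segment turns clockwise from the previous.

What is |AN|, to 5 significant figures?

17.456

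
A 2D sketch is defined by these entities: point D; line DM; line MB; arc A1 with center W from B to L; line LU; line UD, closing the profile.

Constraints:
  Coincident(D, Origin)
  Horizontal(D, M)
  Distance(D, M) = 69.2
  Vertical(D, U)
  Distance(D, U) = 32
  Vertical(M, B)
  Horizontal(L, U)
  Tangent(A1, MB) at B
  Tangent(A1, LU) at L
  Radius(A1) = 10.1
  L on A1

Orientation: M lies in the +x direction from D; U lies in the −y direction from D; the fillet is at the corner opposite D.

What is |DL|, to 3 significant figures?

67.2

D is at the origin; DM is horizontal with |DM| = 69.2 and M on the +x side, so M = (69.2, 0.00). D and U share the same x with |DU| = 32.0 and U on the −y side, so U = (0.00, -32.0). The virtual corner opposite D is at (69.2, -32.0). Tangency of A1 to MB means the radius WB is perpendicular to MB and tangency of A1 to LU means the radius WL is perpendicular to LU, with radius 10.1, so the center W sits 10.1 in from both sides at W = (59.1, -21.9). That places the tangent points at B = (69.2, -21.9) on MB and L = (59.1, -32.0) on LU. Then |DL| = |L − D| = 67.2.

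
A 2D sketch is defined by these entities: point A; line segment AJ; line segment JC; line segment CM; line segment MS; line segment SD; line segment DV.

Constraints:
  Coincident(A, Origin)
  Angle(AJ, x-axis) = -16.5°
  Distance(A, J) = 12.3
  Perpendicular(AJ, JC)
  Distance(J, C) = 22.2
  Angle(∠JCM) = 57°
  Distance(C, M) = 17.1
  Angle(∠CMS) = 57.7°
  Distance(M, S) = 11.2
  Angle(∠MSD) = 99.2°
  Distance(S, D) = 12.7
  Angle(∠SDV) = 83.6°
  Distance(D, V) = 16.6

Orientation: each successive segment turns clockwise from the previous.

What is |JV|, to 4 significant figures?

28.93

A is at the origin; AJ runs at -16.5° with length 12.3, so J = (11.79, -3.493). AJ ⟂ JC, so JC runs at -106.5°; with |JC| = 22.2, C = (5.488, -24.78). ∠JCM = 57.0° gives CM at 130.5° from the x-axis; with |CM| = 17.1, M = (-5.617, -11.78). ∠CMS = 57.7° gives MS at 8.200° from the x-axis; with |MS| = 11.2, S = (5.468, -10.18). ∠MSD = 99.2° gives SD at -72.60° from the x-axis; with |SD| = 12.7, D = (9.266, -22.30). ∠SDV = 83.6° gives DV at -169.0° from the x-axis; with |DV| = 16.6, V = (-7.029, -25.47). Then |JV| = |V − J| = 28.93.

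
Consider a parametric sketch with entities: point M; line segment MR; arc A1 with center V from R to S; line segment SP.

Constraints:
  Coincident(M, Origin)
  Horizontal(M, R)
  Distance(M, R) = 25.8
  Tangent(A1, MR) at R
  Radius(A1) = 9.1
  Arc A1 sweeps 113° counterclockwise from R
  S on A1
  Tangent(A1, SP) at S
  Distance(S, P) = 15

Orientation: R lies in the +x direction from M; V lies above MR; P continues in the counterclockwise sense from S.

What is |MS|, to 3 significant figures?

36.4

The tangent condition forces VR to be normal to MR, so V = R + (0, 9.1) = (25.8, 9.10). On A1, R sits at bearing -90° from V; a 113° counterclockwise sweep puts S at bearing 23°, so S = V + 9.1·(cos 23°, sin 23°) = (34.2, 12.7). Then |MS| = |S − M| = 36.4.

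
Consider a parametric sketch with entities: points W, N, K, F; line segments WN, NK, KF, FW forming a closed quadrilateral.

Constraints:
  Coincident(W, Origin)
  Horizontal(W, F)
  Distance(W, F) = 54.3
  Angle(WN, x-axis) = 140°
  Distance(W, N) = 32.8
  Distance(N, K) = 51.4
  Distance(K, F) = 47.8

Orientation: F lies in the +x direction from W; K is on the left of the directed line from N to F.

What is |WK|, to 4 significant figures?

43.84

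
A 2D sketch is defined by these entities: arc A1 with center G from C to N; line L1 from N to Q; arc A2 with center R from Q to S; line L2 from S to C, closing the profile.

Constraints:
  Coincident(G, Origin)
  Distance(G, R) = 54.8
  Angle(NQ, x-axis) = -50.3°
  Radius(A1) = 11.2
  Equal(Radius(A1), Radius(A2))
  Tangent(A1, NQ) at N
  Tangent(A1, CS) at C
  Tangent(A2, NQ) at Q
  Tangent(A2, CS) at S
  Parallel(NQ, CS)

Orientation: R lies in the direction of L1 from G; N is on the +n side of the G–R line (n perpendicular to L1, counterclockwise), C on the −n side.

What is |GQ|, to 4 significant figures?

55.93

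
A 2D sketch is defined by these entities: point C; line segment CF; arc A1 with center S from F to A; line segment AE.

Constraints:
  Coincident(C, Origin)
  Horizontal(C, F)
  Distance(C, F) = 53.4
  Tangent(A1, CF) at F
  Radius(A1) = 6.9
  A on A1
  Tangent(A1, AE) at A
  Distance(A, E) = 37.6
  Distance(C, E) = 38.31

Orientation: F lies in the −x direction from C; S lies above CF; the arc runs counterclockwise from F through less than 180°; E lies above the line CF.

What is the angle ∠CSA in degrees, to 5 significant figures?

34.247°

C is at the origin; C and F share the same y with |CF| = 53.4 and F on the −x side, so F = (-53.400, 0.0000). Since A1 is tangent to CF there, SF ⟂ CF, so S = F + (0, 6.9) = (-53.400, 6.9000). Since SA ⟂ AE (tangency), |SE| = √(6.9² + 37.6²) = 38.228 regardless of where A sits on A1. So E lies on both circle(C, 38.31) and circle(S, 38.228); the above-CF intersection is E = (-23.273, 30.431). A is the foot of the tangent from E: A = (-48.241, 2.3180).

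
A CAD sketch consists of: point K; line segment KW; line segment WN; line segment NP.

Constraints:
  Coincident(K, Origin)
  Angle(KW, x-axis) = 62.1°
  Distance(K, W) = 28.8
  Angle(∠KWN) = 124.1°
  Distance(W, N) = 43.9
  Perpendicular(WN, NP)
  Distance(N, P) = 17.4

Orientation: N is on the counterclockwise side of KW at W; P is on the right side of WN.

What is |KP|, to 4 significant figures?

72.85

∠KWN = 124.1°, so WN runs at 62.1° + (180° − 124.1°) = 118.0° from the x-axis; with |WN| = 43.9, N = W + 43.9·(cos 118.0°, sin 118.0°) = (-7.133, 64.21). The perpendicularity gives NP at right angles to WN; with |NP| = 17.4 on the right of WN, P = N + 17.4·(0.8829, 0.4695) = (8.230, 72.38). Then |KP| = |P − K| = 72.85.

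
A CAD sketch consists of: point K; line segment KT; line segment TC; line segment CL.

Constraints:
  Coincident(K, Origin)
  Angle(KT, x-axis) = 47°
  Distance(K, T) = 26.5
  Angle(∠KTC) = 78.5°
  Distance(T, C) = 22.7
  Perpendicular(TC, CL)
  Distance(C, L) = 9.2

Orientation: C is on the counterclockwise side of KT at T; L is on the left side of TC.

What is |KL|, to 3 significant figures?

24.2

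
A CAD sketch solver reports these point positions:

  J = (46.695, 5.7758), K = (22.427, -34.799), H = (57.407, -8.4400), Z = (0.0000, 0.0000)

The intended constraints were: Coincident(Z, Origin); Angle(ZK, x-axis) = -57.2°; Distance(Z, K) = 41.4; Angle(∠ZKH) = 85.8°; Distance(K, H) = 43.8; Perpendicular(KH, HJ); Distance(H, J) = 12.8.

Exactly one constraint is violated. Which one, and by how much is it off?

Distance(H, J) = 12.8 — off by 5.00.

Z = (0.00, 0.00) ✓; ZK at -57.20° ✓; |ZK| = 41.40 ✓; ∠ZKH = 85.80° ✓; |KH| = 43.80 ✓; ∠(KH, HJ) = 90.00° ✓; |HJ| = 17.80 ✗.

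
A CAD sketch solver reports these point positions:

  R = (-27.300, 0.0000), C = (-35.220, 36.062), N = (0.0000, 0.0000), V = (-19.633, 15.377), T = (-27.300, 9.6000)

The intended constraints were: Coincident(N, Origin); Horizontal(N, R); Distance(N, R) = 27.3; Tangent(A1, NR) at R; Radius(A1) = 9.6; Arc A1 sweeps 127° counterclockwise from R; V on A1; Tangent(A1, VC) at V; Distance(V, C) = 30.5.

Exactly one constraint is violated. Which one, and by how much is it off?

Distance(V, C) = 30.5 — off by 4.60.

N = (0.00, 0.00) ✓; N.y = 0.00, R.y = 0.00 ✓; |NR| = 27.30 ✓; ∠(TR, RN) = 90.00° ✓; |TR| = 9.600 ✓; bearing(T→V) − bearing(T→R) = 127.0° ✓; |TV| = 9.600 ✓; ∠(TV, VC) = 90.00° ✓; |VC| = 25.90 ✗.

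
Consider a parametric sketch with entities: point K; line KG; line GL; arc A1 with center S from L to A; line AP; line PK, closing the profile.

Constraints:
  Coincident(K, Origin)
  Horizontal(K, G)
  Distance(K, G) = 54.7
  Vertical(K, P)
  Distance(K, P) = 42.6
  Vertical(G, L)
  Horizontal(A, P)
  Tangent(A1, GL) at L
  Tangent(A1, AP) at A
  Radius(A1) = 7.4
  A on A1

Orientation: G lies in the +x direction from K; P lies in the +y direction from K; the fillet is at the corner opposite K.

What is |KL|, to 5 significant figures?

65.047

The virtual corner opposite K is at (54.700, 42.600). The tangent condition forces SL to be normal to GL and the tangent condition forces SA to be normal to AP, with radius 7.4, so the center S sits 7.4 in from both sides at S = (47.300, 35.200). That places the tangent points at L = (54.700, 35.200) on GL and A = (47.300, 42.600) on AP. Then |KL| = |L − K| = 65.047.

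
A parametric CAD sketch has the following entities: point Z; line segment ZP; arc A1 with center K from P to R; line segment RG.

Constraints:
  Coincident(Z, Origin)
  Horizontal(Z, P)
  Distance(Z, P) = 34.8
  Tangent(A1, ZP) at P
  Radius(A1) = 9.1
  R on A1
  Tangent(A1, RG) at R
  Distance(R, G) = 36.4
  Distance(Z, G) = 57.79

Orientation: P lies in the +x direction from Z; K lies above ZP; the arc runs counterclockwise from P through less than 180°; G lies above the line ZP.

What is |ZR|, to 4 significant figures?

45.07

Checks: |KP| = 9.100 ✓; |KR| = 9.100 ✓; ∠(KR, RG) = 90.00° ✓; |RG| = 36.40 ✓; |ZG| = 57.79 ✓.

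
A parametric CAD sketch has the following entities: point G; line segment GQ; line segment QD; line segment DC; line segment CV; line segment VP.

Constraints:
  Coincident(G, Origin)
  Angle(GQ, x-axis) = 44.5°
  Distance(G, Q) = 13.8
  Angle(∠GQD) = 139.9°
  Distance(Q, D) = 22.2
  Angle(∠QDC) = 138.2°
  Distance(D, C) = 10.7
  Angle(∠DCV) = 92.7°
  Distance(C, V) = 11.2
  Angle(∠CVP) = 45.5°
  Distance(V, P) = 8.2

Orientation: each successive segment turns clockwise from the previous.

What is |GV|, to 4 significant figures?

34.38

∠QDC = 138.2° gives DC at -37.40° from the x-axis; with |DC| = 10.7, C = (40.48, 4.877). ∠DCV = 92.7° gives CV at -124.7° from the x-axis; with |CV| = 11.2, V = (34.10, -4.331). Then |GV| = |V − G| = 34.38.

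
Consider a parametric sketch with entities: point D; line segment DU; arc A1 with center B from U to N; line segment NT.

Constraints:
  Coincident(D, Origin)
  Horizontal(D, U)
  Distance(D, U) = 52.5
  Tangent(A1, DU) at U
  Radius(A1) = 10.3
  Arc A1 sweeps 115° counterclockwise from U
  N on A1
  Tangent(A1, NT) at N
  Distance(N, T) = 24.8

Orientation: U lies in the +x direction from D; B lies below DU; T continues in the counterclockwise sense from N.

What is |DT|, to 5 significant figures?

65.242

D is at the origin; DU is horizontal with |DU| = 52.5 and U on the +x side, so U = (52.500, 0.0000). The tangent condition forces BU to be normal to DU, so B = U + (0, -10.3) = (52.500, -10.300). On A1, U sits at bearing 90° from B; a 115° counterclockwise sweep puts N at bearing 205°, so N = B + 10.3·(cos 205°, sin 205°) = (43.165, -14.653). Tangency of A1 to NT means the radius BN is perpendicular to NT, so NT runs along (−sin 205°, cos 205°); with |NT| = 24.8, T = (53.646, -37.129). Then |DT| = |T − D| = 65.242.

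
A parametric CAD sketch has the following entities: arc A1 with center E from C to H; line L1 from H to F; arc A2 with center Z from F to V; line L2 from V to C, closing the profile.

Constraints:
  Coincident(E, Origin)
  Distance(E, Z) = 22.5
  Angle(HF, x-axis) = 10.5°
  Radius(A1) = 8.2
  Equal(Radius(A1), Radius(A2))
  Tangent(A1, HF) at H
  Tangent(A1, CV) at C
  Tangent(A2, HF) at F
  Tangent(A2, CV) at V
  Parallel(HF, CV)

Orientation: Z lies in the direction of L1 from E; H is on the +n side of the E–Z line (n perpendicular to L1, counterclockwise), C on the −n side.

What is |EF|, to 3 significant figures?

23.9

The slot axis is L1's direction at 10.5°, so u = (cos 10.5°, sin 10.5°) = (0.983, 0.182) and n = (−sin 10.5°, cos 10.5°) = (-0.182, 0.983). E is at the origin and Z lies 22.5 along u from E, so Z = 22.5·u = (22.1, 4.10). Tangency of A1 to both parallel lines with radius 8.2 puts H and C at E ± 8.2·n: H = (-1.49, 8.06), C = (1.49, -8.06). Equal radii place F and V the same way about Z: F = Z + 8.2·n = (20.6, 12.2), V = Z − 8.2·n = (23.6, -3.96). Then |EF| = |F − E| = 23.9.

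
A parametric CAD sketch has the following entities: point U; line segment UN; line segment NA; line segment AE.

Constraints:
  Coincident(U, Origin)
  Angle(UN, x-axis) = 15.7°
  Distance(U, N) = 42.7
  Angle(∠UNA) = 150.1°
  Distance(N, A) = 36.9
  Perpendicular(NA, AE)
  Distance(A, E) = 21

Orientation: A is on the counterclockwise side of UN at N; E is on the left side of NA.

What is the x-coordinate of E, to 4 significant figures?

51.92

U is at the origin; UN runs at 15.7° with length 42.7, so N = 42.7·(cos 15.7°, sin 15.7°) = (41.11, 11.55). ∠UNA = 150.1°, so NA runs at 15.7° + (180° − 150.1°) = 45.60° from the x-axis; with |NA| = 36.9, A = N + 36.9·(cos 45.60°, sin 45.60°) = (66.92, 37.92). The perpendicularity gives AE at right angles to NA; with |AE| = 21.0 on the left of NA, E = A + 21.0·(-0.7145, 0.6997) = (51.92, 52.61). So E.x = 51.92.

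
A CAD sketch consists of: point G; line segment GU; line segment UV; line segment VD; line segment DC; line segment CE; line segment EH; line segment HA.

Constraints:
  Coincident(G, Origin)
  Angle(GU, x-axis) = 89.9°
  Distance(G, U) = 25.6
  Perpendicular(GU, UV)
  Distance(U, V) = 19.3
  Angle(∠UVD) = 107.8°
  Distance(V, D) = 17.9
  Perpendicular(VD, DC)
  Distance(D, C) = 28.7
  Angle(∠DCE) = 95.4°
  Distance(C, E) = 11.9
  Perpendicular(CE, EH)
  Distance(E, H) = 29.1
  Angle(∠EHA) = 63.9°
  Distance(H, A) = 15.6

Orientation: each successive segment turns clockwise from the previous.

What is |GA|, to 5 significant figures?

19.847

The perpendicularity gives EH at right angles to CE, so EH runs at 23.100°; with |EH| = 29.1, H = (19.543, 22.151). ∠EHA = 63.9° gives HA at -93.000° from the x-axis; with |HA| = 15.6, A = (18.727, 6.5722). Then |GA| = |A − G| = 19.847.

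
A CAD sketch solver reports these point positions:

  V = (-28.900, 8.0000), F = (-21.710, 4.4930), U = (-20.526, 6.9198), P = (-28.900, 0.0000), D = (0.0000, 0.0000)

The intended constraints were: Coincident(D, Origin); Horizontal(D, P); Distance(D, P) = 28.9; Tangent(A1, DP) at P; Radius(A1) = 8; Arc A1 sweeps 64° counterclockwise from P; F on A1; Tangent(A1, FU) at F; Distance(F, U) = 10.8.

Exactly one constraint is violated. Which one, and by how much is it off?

Distance(F, U) = 10.8 — off by 8.10.

D = (0.00, 0.00) ✓; D.y = 0.00, P.y = 0.00 ✓; |DP| = 28.90 ✓; ∠(VP, PD) = 90.00° ✓; |VP| = 8.000 ✓; bearing(V→F) − bearing(V→P) = 64.00° ✓; |VF| = 8.000 ✓; ∠(VF, FU) = 90.01° ✓; |FU| = 2.700 ✗.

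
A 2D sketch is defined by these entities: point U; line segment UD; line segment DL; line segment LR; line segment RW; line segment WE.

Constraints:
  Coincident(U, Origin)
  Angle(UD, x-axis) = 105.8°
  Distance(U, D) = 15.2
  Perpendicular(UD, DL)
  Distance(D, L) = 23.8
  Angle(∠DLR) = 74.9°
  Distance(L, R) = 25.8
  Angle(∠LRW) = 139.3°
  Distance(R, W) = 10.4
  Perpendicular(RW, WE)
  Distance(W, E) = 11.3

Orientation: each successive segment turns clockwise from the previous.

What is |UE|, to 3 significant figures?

6.56

U is at the origin; UD runs at 105.8° with length 15.2, so D = (-4.14, 14.6). UD is perpendicular to DL, so DL runs at 15.8°; with |DL| = 23.8, L = (18.8, 21.1). ∠DLR = 74.9° gives LR at -89.3° from the x-axis; with |LR| = 25.8, R = (19.1, -4.69). ∠LRW = 139.3° gives RW at -130° from the x-axis; with |RW| = 10.4, W = (12.4, -12.7). RW is perpendicular to WE, so WE runs at 140°; with |WE| = 11.3, E = (3.74, -5.40). Then |UE| = |E − U| = 6.56.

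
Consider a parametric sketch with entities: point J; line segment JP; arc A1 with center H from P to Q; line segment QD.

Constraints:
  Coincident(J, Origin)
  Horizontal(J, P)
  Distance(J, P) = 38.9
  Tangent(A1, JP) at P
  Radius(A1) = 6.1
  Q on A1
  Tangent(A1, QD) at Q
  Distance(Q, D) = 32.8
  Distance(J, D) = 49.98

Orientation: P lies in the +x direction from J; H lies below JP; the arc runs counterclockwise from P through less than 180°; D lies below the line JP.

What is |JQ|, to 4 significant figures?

33.33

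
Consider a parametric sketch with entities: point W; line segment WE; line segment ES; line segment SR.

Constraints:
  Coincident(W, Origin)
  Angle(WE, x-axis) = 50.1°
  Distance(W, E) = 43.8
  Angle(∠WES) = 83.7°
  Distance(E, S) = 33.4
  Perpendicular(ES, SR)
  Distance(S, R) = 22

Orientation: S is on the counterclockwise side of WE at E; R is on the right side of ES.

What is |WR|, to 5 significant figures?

71.502

W is at the origin; WE runs at 50.1° with length 43.8, so E = 43.8·(cos 50.1°, sin 50.1°) = (28.095, 33.602). ∠WES = 83.7°, so ES runs at 50.1° + (180° − 83.7°) = 146.40° from the x-axis; with |ES| = 33.4, S = E + 33.4·(cos 146.40°, sin 146.40°) = (0.27592, 52.085). ES ⟂ SR; with |SR| = 22.0 on the right of ES, R = S + 22.0·(0.55339, 0.83292) = (12.451, 70.409). Then |WR| = |R − W| = 71.502.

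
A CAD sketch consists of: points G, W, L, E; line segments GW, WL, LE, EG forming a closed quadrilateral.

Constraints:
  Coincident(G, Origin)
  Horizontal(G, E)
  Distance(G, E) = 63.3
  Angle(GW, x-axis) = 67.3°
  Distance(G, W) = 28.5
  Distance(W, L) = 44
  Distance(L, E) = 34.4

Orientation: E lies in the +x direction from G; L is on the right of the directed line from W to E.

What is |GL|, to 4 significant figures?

33.82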